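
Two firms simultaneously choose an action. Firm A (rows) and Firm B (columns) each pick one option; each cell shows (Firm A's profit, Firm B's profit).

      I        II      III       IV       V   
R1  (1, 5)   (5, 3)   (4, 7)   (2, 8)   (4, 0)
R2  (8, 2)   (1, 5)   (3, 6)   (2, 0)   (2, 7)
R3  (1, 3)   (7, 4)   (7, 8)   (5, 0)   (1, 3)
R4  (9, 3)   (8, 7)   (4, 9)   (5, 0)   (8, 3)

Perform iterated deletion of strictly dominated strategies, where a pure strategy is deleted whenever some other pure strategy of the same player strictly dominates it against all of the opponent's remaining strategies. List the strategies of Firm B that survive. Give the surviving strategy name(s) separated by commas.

Row R2 is eliminated: R4 beats it against every remaining column (I: 9>8, II: 8>1, III: 4>3, IV: 5>2, V: 8>2).
Column I is eliminated: III beats it against every remaining row (R1: 7>5, R3: 8>3, R4: 9>3).
For Firm B, III strictly dominates II on the remaining rows (R1: 7>3, R3: 8>4, R4: 9>7); eliminate II.
Firm B's strategy V is strictly dominated by III (R1: 7>0, R3: 8>3, R4: 9>3) and is removed.
Firm A's strategy R1 is strictly dominated by R3 (III: 7>4, IV: 5>2) and is removed.
Firm B's strategy IV is strictly dominated by III (R3: 8>0, R4: 9>0) and is removed.
Row R4 is eliminated: R3 beats it against every remaining column (III: 7>4).
Among the remaining strategies, none is strictly dominated by another pure strategy of the same player, so the elimination stops.
Surviving strategies — Firm A: {R3}; Firm B: {III}.

III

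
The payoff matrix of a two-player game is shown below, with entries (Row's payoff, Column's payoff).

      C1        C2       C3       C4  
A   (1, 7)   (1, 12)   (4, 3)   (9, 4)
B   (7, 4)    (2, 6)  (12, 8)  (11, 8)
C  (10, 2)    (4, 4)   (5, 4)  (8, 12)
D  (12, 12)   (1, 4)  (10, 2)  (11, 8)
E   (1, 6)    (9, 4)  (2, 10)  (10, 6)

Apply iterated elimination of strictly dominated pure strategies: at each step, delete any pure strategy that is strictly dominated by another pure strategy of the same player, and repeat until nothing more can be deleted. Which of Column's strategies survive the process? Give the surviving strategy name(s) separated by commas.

Row's strategy A is strictly dominated by B (C1: 7>1, C2: 2>1, C3: 12>4, C4: 11>9) and is removed.
Column C2 is eliminated: C4 beats it against every remaining row (B: 8>6, C: 12>4, D: 8>4, E: 6>4).
Row's strategy C is strictly dominated by D (C1: 12>10, C3: 10>5, C4: 11>8) and is removed.
For Row, B strictly dominates E on the remaining columns (C1: 7>1, C3: 12>2, C4: 11>10); eliminate E.
Among the remaining strategies, none is strictly dominated by another pure strategy of the same player, so the elimination stops.
Surviving strategies — Row: {B, D}; Column: {C1, C3, C4}.

C1, C3, C4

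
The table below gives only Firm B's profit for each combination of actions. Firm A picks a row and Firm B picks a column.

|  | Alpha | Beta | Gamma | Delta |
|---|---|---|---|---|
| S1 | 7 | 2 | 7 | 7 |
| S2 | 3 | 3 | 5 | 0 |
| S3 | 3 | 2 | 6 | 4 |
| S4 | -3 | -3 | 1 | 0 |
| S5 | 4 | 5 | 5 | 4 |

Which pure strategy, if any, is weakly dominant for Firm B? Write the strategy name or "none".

Gamma vs Alpha: S1: 7=7, S2: 5>3, S3: 6>3, S4: 1>-3, S5: 5>4.
Gamma vs Beta: S1: 7>2, S2: 5>3, S3: 6>2, S4: 1>-3, S5: 5=5.
Gamma vs Delta: S1: 7=7, S2: 5>0, S3: 6>4, S4: 1>0, S5: 5>4.
Gamma is at least as good as every other strategy against every opponent action, so it is weakly dominant.

Gamma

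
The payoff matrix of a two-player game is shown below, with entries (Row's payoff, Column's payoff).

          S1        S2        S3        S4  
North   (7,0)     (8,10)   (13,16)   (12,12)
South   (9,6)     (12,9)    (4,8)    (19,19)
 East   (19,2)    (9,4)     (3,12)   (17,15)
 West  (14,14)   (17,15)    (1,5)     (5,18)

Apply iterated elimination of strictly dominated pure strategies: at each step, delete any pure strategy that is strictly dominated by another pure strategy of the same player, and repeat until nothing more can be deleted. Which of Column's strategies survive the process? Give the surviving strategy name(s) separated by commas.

S3, S4

For Column, S2 strictly dominates S1 on the remaining rows (North: 10>0, South: 9>6, East: 4>2, West: 15>14); eliminate S1.
Row East is eliminated: South beats it against every remaining column (S2: 12>9, S3: 4>3, S4: 19>17).
For Column, S4 strictly dominates S2 on the remaining rows (North: 12>10, South: 19>9, West: 18>15); eliminate S2.
For Row, North strictly dominates West on the remaining columns (S3: 13>1, S4: 12>5); eliminate West.
Among the remaining strategies, none is strictly dominated by another pure strategy of the same player, so the elimination stops.
Surviving strategies — Row: {North, South}; Column: {S3, S4}.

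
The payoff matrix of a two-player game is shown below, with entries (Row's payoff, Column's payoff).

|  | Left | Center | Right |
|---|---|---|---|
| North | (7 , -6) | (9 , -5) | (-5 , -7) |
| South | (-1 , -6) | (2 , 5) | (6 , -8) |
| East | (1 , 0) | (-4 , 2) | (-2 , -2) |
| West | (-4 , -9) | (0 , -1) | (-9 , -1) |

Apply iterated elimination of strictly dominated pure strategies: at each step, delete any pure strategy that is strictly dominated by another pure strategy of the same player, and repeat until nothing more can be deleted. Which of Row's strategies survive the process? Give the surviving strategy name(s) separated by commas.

North

Row's strategy West is strictly dominated by North (Left: 7>-4, Center: 9>0, Right: -5>-9) and is removed.
For Column, Center strictly dominates Left on the remaining rows (North: -5>-6, South: 5>-6, East: 2>0); eliminate Left.
Row's strategy East is strictly dominated by South (Center: 2>-4, Right: 6>-2) and is removed.
Column's strategy Right is strictly dominated by Center (North: -5>-7, South: 5>-8) and is removed.
For Row, North strictly dominates South on the remaining columns (Center: 9>2); eliminate South.
Among the remaining strategies, none is strictly dominated by another pure strategy of the same player, so the elimination stops.
Surviving strategies — Row: {North}; Column: {Center}.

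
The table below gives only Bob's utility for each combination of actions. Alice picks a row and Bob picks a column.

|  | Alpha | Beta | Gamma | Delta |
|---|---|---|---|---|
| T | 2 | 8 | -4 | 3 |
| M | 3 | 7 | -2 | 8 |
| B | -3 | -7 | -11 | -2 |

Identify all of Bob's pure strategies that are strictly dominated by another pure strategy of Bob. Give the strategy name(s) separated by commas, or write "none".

Alpha, Gamma

Alpha is strictly dominated by Delta (T: 3>2, M: 8>3, B: -2>-3).
Beta is not dominated — it holds its own against Alpha at T (8>2); Gamma at T (8>-4); Delta at T (8>3).
Gamma is strictly dominated by Alpha (T: 2>-4, M: 3>-2, B: -3>-11).
Nothing dominates Delta: Alpha at T (3>2); Beta at M (8>7); Gamma at T (3>-4).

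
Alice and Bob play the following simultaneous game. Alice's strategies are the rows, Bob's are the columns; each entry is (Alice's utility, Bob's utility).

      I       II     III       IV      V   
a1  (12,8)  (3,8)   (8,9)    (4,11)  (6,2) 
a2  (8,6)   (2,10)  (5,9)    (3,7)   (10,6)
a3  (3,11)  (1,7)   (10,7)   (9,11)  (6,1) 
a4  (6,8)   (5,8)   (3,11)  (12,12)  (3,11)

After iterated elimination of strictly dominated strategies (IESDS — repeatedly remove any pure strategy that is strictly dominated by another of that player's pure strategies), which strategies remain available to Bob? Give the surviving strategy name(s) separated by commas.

For Bob, IV strictly dominates V on the remaining rows (a1: 11>2, a2: 7>6, a3: 11>1, a4: 12>11); eliminate V.
Alice's strategy a2 is strictly dominated by a1 (I: 12>8, II: 3>2, III: 8>5, IV: 4>3) and is removed.
For Bob, IV strictly dominates II on the remaining rows (a1: 11>8, a3: 11>7, a4: 12>8); eliminate II.
For Bob, IV strictly dominates III on the remaining rows (a1: 11>9, a3: 11>7, a4: 12>11); eliminate III.
Row a3 is eliminated: a4 beats it against every remaining column (I: 6>3, IV: 12>9).
Bob's strategy I is strictly dominated by IV (a1: 11>8, a4: 12>8) and is removed.
For Alice, a4 strictly dominates a1 on the remaining columns (IV: 12>4); eliminate a1.
Among the remaining strategies, none is strictly dominated by another pure strategy of the same player, so the elimination stops.
Surviving strategies — Alice: {a4}; Bob: {IV}.

IV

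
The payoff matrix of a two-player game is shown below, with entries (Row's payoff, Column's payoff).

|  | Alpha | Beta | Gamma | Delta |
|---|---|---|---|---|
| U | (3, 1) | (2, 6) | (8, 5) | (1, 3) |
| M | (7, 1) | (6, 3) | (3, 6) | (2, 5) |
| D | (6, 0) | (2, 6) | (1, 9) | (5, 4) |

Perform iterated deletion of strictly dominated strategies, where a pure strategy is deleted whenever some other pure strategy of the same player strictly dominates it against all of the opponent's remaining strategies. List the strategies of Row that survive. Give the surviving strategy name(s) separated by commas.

U, M

Column's strategy Alpha is strictly dominated by Beta (U: 6>1, M: 3>1, D: 6>0) and is removed.
For Column, Gamma strictly dominates Delta on the remaining rows (U: 5>3, M: 6>5, D: 9>4); eliminate Delta.
Row's strategy D is strictly dominated by M (Beta: 6>2, Gamma: 3>1) and is removed.
Among the remaining strategies, none is strictly dominated by another pure strategy of the same player, so the elimination stops.
Surviving strategies — Row: {U, M}; Column: {Beta, Gamma}.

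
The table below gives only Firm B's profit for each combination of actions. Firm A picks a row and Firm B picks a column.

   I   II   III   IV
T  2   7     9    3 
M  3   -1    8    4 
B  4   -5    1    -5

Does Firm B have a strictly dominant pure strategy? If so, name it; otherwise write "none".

I fails to dominate II at T (2<7).
II fails to dominate I at M (-1<3).
III fails to dominate I at B (1<4).
IV fails to dominate I at B (-5<4).
No single strategy dominates all the others.

none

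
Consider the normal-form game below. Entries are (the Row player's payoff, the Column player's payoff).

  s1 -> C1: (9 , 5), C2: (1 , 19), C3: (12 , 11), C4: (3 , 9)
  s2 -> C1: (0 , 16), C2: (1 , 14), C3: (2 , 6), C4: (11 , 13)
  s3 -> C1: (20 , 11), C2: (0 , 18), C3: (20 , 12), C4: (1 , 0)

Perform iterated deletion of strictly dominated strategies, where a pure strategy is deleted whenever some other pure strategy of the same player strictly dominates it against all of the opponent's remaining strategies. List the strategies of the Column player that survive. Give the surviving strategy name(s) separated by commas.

The Column player's strategy C3 is strictly dominated by C2 (s1: 19>11, s2: 14>6, s3: 18>12) and is removed.
The Column player's strategy C4 is strictly dominated by C2 (s1: 19>9, s2: 14>13, s3: 18>0) and is removed.
Among the remaining strategies, none is strictly dominated by another pure strategy of the same player, so the elimination stops.
Surviving strategies — the Row player: {s1, s2, s3}; the Column player: {C1, C2}.

C1, C2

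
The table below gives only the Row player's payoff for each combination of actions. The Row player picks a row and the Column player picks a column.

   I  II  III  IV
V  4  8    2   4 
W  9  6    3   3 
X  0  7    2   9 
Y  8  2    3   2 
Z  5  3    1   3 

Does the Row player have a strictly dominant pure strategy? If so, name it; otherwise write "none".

none

V fails to dominate W at I (4<9).
W fails to dominate V at II (6<8).
X fails to dominate V at I (0<4).
Y fails to dominate V at II (2<8).
Z fails to dominate V at II (3<8).
No single strategy dominates all the others.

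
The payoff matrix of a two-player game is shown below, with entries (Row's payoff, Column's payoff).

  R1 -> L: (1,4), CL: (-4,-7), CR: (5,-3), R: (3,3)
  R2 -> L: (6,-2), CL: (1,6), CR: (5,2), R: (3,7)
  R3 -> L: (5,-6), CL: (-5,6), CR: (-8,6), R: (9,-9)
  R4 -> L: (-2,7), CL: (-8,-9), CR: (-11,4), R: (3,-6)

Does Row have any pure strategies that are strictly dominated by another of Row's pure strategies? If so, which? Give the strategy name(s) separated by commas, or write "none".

R4

Nothing dominates R1: R2 at CR (5=5); R3 at CL (-4>-5); R4 at L (1>-2).
R2 is not dominated — it holds its own against R1 at L (6>1); R3 at L (6>5); R4 at L (6>-2).
R3: no other strategy beats it everywhere (R1 at L (5>1); R2 at R (9>3); R4 at L (5>-2)).
R3 strictly dominates R4 — L: 5>-2, CL: -5>-8, CR: -8>-11, R: 9>3.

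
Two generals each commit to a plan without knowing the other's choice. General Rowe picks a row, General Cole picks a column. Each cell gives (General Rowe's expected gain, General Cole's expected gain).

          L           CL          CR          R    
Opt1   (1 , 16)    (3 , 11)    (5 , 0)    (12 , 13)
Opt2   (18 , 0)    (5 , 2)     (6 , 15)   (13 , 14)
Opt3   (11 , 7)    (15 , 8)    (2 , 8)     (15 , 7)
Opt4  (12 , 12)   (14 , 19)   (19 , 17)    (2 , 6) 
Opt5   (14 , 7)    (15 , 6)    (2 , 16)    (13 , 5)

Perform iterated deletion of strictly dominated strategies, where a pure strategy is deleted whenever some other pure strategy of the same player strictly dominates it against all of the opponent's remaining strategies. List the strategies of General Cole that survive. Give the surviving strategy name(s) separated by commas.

Row Opt1 is eliminated: Opt2 beats it against every remaining column (L: 18>1, CL: 5>3, CR: 6>5, R: 13>12).
For General Cole, CR strictly dominates L on the remaining rows (Opt2: 15>0, Opt3: 8>7, Opt4: 17>12, Opt5: 16>7); eliminate L.
General Cole's strategy R is strictly dominated by CR (Opt2: 15>14, Opt3: 8>7, Opt4: 17>6, Opt5: 16>5) and is removed.
For General Rowe, Opt4 strictly dominates Opt2 on the remaining columns (CL: 14>5, CR: 19>6); eliminate Opt2.
Among the remaining strategies, none is strictly dominated by another pure strategy of the same player, so the elimination stops.
Surviving strategies — General Rowe: {Opt3, Opt4, Opt5}; General Cole: {CL, CR}.

CL, CR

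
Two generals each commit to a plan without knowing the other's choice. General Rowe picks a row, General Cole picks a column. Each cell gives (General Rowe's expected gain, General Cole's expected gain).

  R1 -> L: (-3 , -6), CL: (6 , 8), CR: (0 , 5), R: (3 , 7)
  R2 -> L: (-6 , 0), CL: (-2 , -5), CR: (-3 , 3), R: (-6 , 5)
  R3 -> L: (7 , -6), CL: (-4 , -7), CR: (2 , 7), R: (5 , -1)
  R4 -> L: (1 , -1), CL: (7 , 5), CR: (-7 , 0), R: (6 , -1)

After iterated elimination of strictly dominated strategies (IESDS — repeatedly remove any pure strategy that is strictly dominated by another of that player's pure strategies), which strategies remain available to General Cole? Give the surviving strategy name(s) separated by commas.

General Rowe's strategy R2 is strictly dominated by R1 (L: -3>-6, CL: 6>-2, CR: 0>-3, R: 3>-6) and is removed.
For General Cole, CR strictly dominates L on the remaining rows (R1: 5>-6, R3: 7>-6, R4: 0>-1); eliminate L.
Among the remaining strategies, none is strictly dominated by another pure strategy of the same player, so the elimination stops.
Surviving strategies — General Rowe: {R1, R3, R4}; General Cole: {CL, CR, R}.

CL, CR, R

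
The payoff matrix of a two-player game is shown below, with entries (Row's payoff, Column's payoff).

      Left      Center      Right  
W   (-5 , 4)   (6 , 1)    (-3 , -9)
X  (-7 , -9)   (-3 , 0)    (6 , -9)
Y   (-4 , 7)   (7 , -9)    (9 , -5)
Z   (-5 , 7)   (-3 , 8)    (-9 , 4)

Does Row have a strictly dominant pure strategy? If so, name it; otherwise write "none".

Y vs W: Left: -4>-5, Center: 7>6, Right: 9>-3.
Y vs X: Left: -4>-7, Center: 7>-3, Right: 9>6.
Y vs Z: Left: -4>-5, Center: 7>-3, Right: 9>-9.
Y strictly beats every other strategy against every opponent action, so it is strictly dominant.

Y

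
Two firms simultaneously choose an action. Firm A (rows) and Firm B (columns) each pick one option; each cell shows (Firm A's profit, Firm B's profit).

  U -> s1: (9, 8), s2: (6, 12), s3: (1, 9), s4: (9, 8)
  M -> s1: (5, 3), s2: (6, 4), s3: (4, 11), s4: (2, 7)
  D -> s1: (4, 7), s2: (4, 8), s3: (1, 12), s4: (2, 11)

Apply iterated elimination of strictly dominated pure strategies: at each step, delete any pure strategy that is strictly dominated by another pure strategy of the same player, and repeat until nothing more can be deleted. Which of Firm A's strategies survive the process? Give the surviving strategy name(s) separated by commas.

Firm B's strategy s1 is strictly dominated by s2 (U: 12>8, M: 4>3, D: 8>7) and is removed.
Column s4 is eliminated: s3 beats it against every remaining row (U: 9>8, M: 11>7, D: 12>11).
Firm A's strategy D is strictly dominated by M (s2: 6>4, s3: 4>1) and is removed.
Among the remaining strategies, none is strictly dominated by another pure strategy of the same player, so the elimination stops.
Surviving strategies — Firm A: {U, M}; Firm B: {s2, s3}.

U, M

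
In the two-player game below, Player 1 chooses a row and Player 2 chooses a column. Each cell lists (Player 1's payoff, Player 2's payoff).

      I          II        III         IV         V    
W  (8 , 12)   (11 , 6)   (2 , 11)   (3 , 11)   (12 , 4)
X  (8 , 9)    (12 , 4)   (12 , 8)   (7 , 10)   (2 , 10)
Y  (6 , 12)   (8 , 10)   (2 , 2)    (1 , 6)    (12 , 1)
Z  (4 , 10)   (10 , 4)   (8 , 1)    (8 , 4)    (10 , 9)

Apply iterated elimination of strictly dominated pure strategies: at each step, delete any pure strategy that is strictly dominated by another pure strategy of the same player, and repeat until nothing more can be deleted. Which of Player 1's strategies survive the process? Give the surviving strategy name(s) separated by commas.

W, X, Y, Z

Player 2's strategy II is strictly dominated by I (W: 12>6, X: 9>4, Y: 12>10, Z: 10>4) and is removed.
Column III is eliminated: I beats it against every remaining row (W: 12>11, X: 9>8, Y: 12>2, Z: 10>1).
Among the remaining strategies, none is strictly dominated by another pure strategy of the same player, so the elimination stops.
Surviving strategies — Player 1: {W, X, Y, Z}; Player 2: {I, IV, V}.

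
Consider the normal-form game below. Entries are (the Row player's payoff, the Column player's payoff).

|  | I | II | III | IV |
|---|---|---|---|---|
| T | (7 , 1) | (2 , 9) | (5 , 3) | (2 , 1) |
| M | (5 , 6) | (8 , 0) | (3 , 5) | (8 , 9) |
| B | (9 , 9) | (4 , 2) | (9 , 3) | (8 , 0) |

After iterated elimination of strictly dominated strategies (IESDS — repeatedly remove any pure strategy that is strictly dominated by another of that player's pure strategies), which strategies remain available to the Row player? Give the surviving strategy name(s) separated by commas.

M, B

Row T is eliminated: B beats it against every remaining column (I: 9>7, II: 4>2, III: 9>5, IV: 8>2).
For the Column player, I strictly dominates II on the remaining rows (M: 6>0, B: 9>2); eliminate II.
The Column player's strategy III is strictly dominated by I (M: 6>5, B: 9>3) and is removed.
Among the remaining strategies, none is strictly dominated by another pure strategy of the same player, so the elimination stops.
Surviving strategies — the Row player: {M, B}; the Column player: {I, IV}.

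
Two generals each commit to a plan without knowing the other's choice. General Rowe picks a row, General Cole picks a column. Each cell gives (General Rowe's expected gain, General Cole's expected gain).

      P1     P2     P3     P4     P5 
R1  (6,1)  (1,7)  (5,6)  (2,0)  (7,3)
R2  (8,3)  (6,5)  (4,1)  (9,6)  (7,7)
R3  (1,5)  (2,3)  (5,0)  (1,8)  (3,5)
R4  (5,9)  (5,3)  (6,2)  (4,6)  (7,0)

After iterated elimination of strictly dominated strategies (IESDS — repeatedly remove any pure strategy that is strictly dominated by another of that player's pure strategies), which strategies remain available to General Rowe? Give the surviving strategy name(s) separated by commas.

R1, R2, R4

For General Rowe, R4 strictly dominates R3 on the remaining columns (P1: 5>1, P2: 5>2, P3: 6>5, P4: 4>1, P5: 7>3); eliminate R3.
For General Cole, P2 strictly dominates P3 on the remaining rows (R1: 7>6, R2: 5>1, R4: 3>2); eliminate P3.
Among the remaining strategies, none is strictly dominated by another pure strategy of the same player, so the elimination stops.
Surviving strategies — General Rowe: {R1, R2, R4}; General Cole: {P1, P2, P4, P5}.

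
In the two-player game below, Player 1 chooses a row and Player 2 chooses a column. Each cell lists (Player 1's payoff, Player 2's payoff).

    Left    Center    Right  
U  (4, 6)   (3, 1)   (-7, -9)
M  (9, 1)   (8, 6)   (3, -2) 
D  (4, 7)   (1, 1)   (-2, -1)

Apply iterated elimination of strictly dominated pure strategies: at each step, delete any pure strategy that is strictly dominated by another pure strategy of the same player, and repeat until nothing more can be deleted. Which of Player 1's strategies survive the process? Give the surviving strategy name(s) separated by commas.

M

Row U is eliminated: M beats it against every remaining column (Left: 9>4, Center: 8>3, Right: 3>-7).
Row D is eliminated: M beats it against every remaining column (Left: 9>4, Center: 8>1, Right: 3>-2).
Player 2's strategy Left is strictly dominated by Center (M: 6>1) and is removed.
Column Right is eliminated: Center beats it against every remaining row (M: 6>-2).
Among the remaining strategies, none is strictly dominated by another pure strategy of the same player, so the elimination stops.
Surviving strategies — Player 1: {M}; Player 2: {Center}.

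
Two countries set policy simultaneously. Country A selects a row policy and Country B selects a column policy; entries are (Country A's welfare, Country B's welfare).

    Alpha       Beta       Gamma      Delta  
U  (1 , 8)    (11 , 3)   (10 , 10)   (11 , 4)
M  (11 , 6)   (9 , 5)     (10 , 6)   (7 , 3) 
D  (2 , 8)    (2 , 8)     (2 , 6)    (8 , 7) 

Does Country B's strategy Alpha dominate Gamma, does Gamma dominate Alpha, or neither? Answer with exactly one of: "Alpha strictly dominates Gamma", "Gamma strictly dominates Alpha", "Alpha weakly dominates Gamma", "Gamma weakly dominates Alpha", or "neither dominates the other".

neither dominates the other

Compare Alpha to Gamma across every action of Country A: U: 8<10, M: 6=6, D: 8>6.
Alpha does better at D but worse at U; neither strategy dominates the other.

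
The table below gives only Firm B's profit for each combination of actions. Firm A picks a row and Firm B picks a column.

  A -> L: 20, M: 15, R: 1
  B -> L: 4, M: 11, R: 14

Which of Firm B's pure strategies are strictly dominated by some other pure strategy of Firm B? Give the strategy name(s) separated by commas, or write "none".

none

L: no other strategy beats it everywhere (M at A (20>15); R at A (20>1)).
M: no other strategy beats it everywhere (L at B (11>4); R at A (15>1)).
R is not dominated — it holds its own against L at B (14>4); M at B (14>11).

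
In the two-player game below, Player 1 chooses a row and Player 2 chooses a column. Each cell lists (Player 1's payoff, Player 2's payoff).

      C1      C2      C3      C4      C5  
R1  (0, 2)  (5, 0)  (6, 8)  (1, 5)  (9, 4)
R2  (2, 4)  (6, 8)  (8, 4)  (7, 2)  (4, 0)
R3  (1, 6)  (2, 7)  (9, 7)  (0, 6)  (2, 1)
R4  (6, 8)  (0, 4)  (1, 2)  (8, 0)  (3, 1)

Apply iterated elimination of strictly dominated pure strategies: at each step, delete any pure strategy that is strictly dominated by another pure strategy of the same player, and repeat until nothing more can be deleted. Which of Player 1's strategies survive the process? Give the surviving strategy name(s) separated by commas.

Column C4 is eliminated: C3 beats it against every remaining row (R1: 8>5, R2: 4>2, R3: 7>6, R4: 2>0).
Player 2's strategy C5 is strictly dominated by C3 (R1: 8>4, R2: 4>0, R3: 7>1, R4: 2>1) and is removed.
Player 1's strategy R1 is strictly dominated by R2 (C1: 2>0, C2: 6>5, C3: 8>6) and is removed.
Among the remaining strategies, none is strictly dominated by another pure strategy of the same player, so the elimination stops.
Surviving strategies — Player 1: {R2, R3, R4}; Player 2: {C1, C2, C3}.

R2, R3, R4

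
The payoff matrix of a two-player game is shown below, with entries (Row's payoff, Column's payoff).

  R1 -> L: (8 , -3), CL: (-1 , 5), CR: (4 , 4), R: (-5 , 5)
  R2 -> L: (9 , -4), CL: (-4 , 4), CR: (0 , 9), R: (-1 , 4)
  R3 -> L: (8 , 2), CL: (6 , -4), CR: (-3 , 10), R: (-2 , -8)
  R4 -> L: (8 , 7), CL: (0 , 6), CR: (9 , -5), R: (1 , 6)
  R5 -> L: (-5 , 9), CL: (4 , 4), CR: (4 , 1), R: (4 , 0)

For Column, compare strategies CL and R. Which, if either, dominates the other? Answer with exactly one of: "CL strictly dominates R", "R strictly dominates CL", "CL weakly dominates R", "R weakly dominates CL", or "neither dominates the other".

CL's payoffs vs R's, by Row's action — R1: 5=5, R2: 4=4, R3: -4>-8, R4: 6=6, R5: 4>0.
CL is at least as good everywhere and strictly better somewhere (tied only at R1, R2, R4), so CL weakly but not strictly dominates R.

CL weakly dominates R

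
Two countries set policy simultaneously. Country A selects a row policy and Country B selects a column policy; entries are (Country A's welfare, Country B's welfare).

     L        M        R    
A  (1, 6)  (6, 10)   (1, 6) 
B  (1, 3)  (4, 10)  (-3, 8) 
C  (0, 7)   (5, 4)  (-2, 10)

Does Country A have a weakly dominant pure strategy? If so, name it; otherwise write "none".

A vs B: L: 1=1, M: 6>4, R: 1>-3.
A vs C: L: 1>0, M: 6>5, R: 1>-2.
A is at least as good as every other strategy against every opponent action, so it is weakly dominant.

A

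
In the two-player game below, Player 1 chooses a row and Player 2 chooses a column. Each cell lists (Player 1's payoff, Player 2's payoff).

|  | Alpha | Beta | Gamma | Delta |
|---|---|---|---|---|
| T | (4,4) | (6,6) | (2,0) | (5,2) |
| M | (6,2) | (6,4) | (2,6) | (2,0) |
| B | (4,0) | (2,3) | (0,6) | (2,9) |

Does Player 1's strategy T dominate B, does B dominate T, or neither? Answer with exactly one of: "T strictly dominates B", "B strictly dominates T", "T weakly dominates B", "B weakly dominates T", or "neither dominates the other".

T weakly dominates B

Compare T to B across every action of Player 2: Alpha: 4=4, Beta: 6>2, Gamma: 2>0, Delta: 5>2.
T is at least as good everywhere and strictly better somewhere (tied only at Alpha), so T weakly but not strictly dominates B.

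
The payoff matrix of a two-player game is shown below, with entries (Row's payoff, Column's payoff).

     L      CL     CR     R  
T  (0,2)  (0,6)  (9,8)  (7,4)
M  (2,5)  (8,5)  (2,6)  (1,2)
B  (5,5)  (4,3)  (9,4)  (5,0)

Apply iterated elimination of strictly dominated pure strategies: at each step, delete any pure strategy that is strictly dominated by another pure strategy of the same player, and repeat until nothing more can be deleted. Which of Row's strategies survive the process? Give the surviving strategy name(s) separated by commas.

Column's strategy CL is strictly dominated by CR (T: 8>6, M: 6>5, B: 4>3) and is removed.
Row M is eliminated: B beats it against every remaining column (L: 5>2, CR: 9>2, R: 5>1).
Column R is eliminated: CR beats it against every remaining row (T: 8>4, B: 4>0).
Among the remaining strategies, none is strictly dominated by another pure strategy of the same player, so the elimination stops.
Surviving strategies — Row: {T, B}; Column: {L, CR}.

T, B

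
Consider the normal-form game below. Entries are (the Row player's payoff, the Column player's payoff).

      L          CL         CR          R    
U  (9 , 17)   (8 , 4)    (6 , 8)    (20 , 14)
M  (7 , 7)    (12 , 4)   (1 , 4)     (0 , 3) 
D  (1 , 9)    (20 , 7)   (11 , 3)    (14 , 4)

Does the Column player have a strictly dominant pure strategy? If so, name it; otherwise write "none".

L

L vs CL: U: 17>4, M: 7>4, D: 9>7.
L vs CR: U: 17>8, M: 7>4, D: 9>3.
L vs R: U: 17>14, M: 7>3, D: 9>4.
L strictly beats every other strategy against every opponent action, so it is strictly dominant.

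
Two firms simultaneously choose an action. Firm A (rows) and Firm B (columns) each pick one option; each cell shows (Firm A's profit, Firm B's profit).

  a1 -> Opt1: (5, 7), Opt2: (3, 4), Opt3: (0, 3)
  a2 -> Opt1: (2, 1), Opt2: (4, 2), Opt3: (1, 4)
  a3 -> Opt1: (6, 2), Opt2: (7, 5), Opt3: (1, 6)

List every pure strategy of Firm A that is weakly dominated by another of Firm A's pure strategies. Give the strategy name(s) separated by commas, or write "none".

a1 is weakly dominated by a3 (Opt1: 6>5, Opt2: 7>3, Opt3: 1>0).
a3 weakly dominates a2 — Opt1: 6>2, Opt2: 7>4, Opt3: 1=1.
a3: no other strategy beats it everywhere (a1 at Opt1 (6>5); a2 at Opt1 (6>2)).

a1, a2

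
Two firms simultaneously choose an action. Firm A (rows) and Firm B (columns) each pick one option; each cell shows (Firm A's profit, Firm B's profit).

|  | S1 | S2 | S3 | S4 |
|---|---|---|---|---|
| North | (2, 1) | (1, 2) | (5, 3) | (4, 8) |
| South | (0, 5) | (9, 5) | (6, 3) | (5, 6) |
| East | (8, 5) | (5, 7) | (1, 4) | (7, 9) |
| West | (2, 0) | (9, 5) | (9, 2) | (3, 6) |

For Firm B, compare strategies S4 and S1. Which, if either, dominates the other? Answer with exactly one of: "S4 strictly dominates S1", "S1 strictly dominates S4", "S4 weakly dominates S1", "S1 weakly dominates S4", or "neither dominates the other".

S4's payoffs vs S1's, by Firm A's action — North: 8>1, South: 6>5, East: 9>5, West: 6>0.
S4 gives a strictly higher payoff against each opponent action, so S4 strictly dominates S1.

S4 strictly dominates S1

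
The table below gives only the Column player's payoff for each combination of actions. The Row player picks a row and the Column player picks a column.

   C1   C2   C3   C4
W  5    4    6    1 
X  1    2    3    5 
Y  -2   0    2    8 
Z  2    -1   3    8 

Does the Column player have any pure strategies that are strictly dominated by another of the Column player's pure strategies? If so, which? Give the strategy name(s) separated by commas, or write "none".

C1 is strictly dominated by C3 (W: 6>5, X: 3>1, Y: 2>-2, Z: 3>2).
C2 is strictly dominated by C3 (W: 6>4, X: 3>2, Y: 2>0, Z: 3>-1).
Nothing dominates C3: C1 at W (6>5); C2 at W (6>4); C4 at W (6>1).
C4 is not dominated — it holds its own against C1 at X (5>1); C2 at X (5>2); C3 at X (5>3).

C1, C2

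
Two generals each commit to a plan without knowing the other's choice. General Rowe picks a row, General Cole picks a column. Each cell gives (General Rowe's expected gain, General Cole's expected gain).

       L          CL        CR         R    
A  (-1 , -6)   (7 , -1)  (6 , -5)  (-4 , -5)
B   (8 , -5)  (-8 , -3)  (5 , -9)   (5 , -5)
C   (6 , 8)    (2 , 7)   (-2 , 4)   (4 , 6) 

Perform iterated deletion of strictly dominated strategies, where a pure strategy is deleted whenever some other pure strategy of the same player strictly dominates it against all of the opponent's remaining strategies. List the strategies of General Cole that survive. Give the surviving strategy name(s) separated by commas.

L, CL

For General Cole, CL strictly dominates CR on the remaining rows (A: -1>-5, B: -3>-9, C: 7>4); eliminate CR.
For General Cole, CL strictly dominates R on the remaining rows (A: -1>-5, B: -3>-5, C: 7>6); eliminate R.
Among the remaining strategies, none is strictly dominated by another pure strategy of the same player, so the elimination stops.
Surviving strategies — General Rowe: {A, B, C}; General Cole: {L, CL}.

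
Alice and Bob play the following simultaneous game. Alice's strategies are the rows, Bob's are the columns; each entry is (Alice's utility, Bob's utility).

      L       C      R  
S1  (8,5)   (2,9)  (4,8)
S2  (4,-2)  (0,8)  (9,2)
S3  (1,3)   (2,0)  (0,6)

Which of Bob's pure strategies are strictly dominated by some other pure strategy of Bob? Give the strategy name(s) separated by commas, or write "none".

L

L is strictly dominated by R (S1: 8>5, S2: 2>-2, S3: 6>3).
Nothing dominates C: L at S1 (9>5); R at S1 (9>8).
R is not dominated — it holds its own against L at S1 (8>5); C at S3 (6>0).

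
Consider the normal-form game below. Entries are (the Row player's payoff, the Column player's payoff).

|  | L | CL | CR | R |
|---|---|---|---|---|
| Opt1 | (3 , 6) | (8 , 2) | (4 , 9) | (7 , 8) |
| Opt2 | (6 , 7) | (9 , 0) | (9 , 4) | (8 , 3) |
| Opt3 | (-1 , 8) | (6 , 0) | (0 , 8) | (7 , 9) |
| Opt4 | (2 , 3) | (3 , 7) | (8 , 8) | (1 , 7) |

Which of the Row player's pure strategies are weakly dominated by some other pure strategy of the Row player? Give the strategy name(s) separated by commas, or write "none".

Opt2 weakly dominates Opt1 — L: 6>3, CL: 9>8, CR: 9>4, R: 8>7.
Nothing dominates Opt2: Opt1 at L (6>3); Opt3 at L (6>-1); Opt4 at L (6>2).
Opt1 weakly dominates Opt3 — L: 3>-1, CL: 8>6, CR: 4>0, R: 7=7.
Opt4: dominated, since Opt2 does at least as well everywhere (L: 6>2, CL: 9>3, CR: 9>8, R: 8>1).

Opt1, Opt3, Opt4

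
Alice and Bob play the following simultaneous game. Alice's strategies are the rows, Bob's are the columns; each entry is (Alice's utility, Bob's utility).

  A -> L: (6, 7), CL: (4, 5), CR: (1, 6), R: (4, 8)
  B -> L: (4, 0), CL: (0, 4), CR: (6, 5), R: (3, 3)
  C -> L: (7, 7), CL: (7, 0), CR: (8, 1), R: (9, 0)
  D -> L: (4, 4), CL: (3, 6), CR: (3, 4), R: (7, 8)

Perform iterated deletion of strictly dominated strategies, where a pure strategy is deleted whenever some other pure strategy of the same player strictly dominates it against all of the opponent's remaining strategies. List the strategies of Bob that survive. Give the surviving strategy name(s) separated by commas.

L

For Alice, C strictly dominates A on the remaining columns (L: 7>6, CL: 7>4, CR: 8>1, R: 9>4); eliminate A.
Row B is eliminated: C beats it against every remaining column (L: 7>4, CL: 7>0, CR: 8>6, R: 9>3).
For Alice, C strictly dominates D on the remaining columns (L: 7>4, CL: 7>3, CR: 8>3, R: 9>7); eliminate D.
Bob's strategy CL is strictly dominated by L (C: 7>0) and is removed.
For Bob, L strictly dominates CR on the remaining rows (C: 7>1); eliminate CR.
Bob's strategy R is strictly dominated by L (C: 7>0) and is removed.
Among the remaining strategies, none is strictly dominated by another pure strategy of the same player, so the elimination stops.
Surviving strategies — Alice: {C}; Bob: {L}.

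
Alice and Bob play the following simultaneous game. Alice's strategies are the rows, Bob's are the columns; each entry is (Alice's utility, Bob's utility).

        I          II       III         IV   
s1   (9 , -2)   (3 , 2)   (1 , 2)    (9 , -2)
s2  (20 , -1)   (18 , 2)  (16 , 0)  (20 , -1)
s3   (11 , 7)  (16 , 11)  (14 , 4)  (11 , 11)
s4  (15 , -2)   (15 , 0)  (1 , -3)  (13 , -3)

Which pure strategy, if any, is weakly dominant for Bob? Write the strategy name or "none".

II

II vs I: s1: 2>-2, s2: 2>-1, s3: 11>7, s4: 0>-2.
II vs III: s1: 2=2, s2: 2>0, s3: 11>4, s4: 0>-3.
II vs IV: s1: 2>-2, s2: 2>-1, s3: 11=11, s4: 0>-3.
II is at least as good as every other strategy against every opponent action, so it is weakly dominant.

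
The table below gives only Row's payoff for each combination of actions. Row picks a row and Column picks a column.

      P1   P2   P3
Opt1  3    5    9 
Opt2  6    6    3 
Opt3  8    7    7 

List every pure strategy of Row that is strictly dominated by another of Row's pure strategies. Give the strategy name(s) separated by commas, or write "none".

Opt2

Opt1 is not dominated — it holds its own against Opt2 at P3 (9>3); Opt3 at P3 (9>7).
Opt2: dominated, since Opt3 does at least as well everywhere (P1: 8>6, P2: 7>6, P3: 7>3).
Nothing dominates Opt3: Opt1 at P1 (8>3); Opt2 at P1 (8>6).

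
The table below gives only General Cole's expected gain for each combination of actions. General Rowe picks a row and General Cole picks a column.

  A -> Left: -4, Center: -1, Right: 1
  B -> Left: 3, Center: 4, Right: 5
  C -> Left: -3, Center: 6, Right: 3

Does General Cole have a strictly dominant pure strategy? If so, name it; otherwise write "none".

Left fails to dominate Center at A (-4<-1).
Center fails to dominate Right at A (-1<1).
Right fails to dominate Center at C (3<6).
No single strategy dominates all the others.

none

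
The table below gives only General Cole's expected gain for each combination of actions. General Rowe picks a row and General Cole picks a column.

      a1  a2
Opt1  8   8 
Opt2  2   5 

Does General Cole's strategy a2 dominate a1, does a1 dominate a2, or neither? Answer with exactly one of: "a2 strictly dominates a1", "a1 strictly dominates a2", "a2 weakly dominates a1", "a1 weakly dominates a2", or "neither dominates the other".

a2 weakly dominates a1

a2's payoffs vs a1's, by General Rowe's action — Opt1: 8=8, Opt2: 5>2.
a2 is at least as good everywhere and strictly better somewhere (tied only at Opt1), so a2 weakly but not strictly dominates a1.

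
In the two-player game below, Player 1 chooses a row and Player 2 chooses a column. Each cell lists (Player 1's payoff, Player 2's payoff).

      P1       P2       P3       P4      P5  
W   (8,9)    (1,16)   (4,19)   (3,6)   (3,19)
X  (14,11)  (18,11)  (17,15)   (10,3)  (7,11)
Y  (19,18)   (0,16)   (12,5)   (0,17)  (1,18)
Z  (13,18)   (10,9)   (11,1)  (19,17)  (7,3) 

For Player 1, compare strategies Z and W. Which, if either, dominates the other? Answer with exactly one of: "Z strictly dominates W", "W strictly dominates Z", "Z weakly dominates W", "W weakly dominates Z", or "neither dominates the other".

Z strictly dominates W

Compare Z to W across each opponent action: P1: 13>8, P2: 10>1, P3: 11>4, P4: 19>3, P5: 7>3.
Every comparison favours Z, so Z strictly dominates W.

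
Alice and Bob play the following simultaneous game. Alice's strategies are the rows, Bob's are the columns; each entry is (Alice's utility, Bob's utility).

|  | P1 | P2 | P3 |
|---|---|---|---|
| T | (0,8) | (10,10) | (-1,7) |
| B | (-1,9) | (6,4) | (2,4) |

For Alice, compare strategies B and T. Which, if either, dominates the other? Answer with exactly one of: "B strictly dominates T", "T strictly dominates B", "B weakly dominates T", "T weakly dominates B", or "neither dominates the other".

B's payoffs vs T's, by Bob's action — P1: -1<0, P2: 6<10, P3: 2>-1.
B does better at P3 but worse at P1, P2; neither strategy dominates the other.

neither dominates the other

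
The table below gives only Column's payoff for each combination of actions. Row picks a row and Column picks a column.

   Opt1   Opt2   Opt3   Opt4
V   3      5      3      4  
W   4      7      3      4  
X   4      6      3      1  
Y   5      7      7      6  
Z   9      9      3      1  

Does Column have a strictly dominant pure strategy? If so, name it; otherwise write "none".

none

Opt1 fails to dominate Opt2 at V (3<5).
Opt2 fails to dominate Opt1 at Z (9=9).
Opt3 fails to dominate Opt1 at V (3=3).
Opt4 fails to dominate Opt1 at W (4=4).
No single strategy dominates all the others.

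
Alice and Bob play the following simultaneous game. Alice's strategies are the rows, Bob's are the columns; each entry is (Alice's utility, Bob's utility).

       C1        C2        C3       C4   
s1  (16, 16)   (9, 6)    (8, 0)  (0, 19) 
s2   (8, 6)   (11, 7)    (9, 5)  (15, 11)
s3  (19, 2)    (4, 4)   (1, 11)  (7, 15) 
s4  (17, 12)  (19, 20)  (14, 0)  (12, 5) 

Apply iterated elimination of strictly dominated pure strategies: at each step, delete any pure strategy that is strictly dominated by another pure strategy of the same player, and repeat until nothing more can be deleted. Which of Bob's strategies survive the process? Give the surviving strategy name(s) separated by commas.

Row s1 is eliminated: s4 beats it against every remaining column (C1: 17>16, C2: 19>9, C3: 14>8, C4: 12>0).
For Bob, C2 strictly dominates C1 on the remaining rows (s2: 7>6, s3: 4>2, s4: 20>12); eliminate C1.
Alice's strategy s3 is strictly dominated by s2 (C2: 11>4, C3: 9>1, C4: 15>7) and is removed.
Column C3 is eliminated: C2 beats it against every remaining row (s2: 7>5, s4: 20>0).
Among the remaining strategies, none is strictly dominated by another pure strategy of the same player, so the elimination stops.
Surviving strategies — Alice: {s2, s4}; Bob: {C2, C4}.

C2, C4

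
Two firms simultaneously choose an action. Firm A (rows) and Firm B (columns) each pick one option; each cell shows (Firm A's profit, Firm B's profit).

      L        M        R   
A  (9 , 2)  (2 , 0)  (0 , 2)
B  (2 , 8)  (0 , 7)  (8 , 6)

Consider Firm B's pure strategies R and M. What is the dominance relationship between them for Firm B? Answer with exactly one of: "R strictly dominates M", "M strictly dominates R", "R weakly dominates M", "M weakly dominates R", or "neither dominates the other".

neither dominates the other

Compare R to M across each opponent action: A: 2>0, B: 6<7.
R does better at A but worse at B; neither strategy dominates the other.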